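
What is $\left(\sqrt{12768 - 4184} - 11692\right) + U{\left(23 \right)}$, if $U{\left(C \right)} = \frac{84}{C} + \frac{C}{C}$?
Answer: $- \frac{268809}{23} + 2 \sqrt{2146} \approx -11595.0$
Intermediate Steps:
$U{\left(C \right)} = 1 + \frac{84}{C}$ ($U{\left(C \right)} = \frac{84}{C} + 1 = 1 + \frac{84}{C}$)
$\left(\sqrt{12768 - 4184} - 11692\right) + U{\left(23 \right)} = \left(\sqrt{12768 - 4184} - 11692\right) + \frac{84 + 23}{23} = \left(\sqrt{8584} - 11692\right) + \frac{1}{23} \cdot 107 = \left(2 \sqrt{2146} - 11692\right) + \frac{107}{23} = \left(-11692 + 2 \sqrt{2146}\right) + \frac{107}{23} = - \frac{268809}{23} + 2 \sqrt{2146}$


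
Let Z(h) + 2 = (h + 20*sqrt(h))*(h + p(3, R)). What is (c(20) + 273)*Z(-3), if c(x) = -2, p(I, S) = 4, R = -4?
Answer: -1355 + 5420*I*sqrt(3) ≈ -1355.0 + 9387.7*I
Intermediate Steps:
Z(h) = -2 + (4 + h)*(h + 20*sqrt(h)) (Z(h) = -2 + (h + 20*sqrt(h))*(h + 4) = -2 + (h + 20*sqrt(h))*(4 + h) = -2 + (4 + h)*(h + 20*sqrt(h)))
(c(20) + 273)*Z(-3) = (-2 + 273)*(-2 + (-3)**2 + 4*(-3) + 20*(-3)**(3/2) + 80*sqrt(-3)) = 271*(-2 + 9 - 12 + 20*(-3*I*sqrt(3)) + 80*(I*sqrt(3))) = 271*(-2 + 9 - 12 - 60*I*sqrt(3) + 80*I*sqrt(3)) = 271*(-5 + 20*I*sqrt(3)) = -1355 + 5420*I*sqrt(3)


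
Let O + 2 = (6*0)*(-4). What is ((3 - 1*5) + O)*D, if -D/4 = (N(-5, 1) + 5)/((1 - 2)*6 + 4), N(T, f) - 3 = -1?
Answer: -56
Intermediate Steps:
N(T, f) = 2 (N(T, f) = 3 - 1 = 2)
O = -2 (O = -2 + (6*0)*(-4) = -2 + 0*(-4) = -2 + 0 = -2)
D = 14 (D = -4*(2 + 5)/((1 - 2)*6 + 4) = -28/(-1*6 + 4) = -28/(-6 + 4) = -28/(-2) = -28*(-1)/2 = -4*(-7/2) = 14)
((3 - 1*5) + O)*D = ((3 - 1*5) - 2)*14 = ((3 - 5) - 2)*14 = (-2 - 2)*14 = -4*14 = -56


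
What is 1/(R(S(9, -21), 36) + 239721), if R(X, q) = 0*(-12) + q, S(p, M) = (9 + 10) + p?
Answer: 1/239757 ≈ 4.1709e-6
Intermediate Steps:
S(p, M) = 19 + p
R(X, q) = q (R(X, q) = 0 + q = q)
1/(R(S(9, -21), 36) + 239721) = 1/(36 + 239721) = 1/239757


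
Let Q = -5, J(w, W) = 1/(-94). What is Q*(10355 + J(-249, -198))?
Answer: -4866845/94 ≈ -51775.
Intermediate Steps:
J(w, W) = -1/94
Q*(10355 + J(-249, -198)) = -5*(10355 - 1/94) = -5*973369/94 = -4866845/94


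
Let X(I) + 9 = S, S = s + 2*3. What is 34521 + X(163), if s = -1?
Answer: 34517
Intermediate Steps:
S = 5 (S = -1 + 2*3 = -1 + 6 = 5)
X(I) = -4 (X(I) = -9 + 5 = -4)
34521 + X(163) = 34521 - 4 = 34517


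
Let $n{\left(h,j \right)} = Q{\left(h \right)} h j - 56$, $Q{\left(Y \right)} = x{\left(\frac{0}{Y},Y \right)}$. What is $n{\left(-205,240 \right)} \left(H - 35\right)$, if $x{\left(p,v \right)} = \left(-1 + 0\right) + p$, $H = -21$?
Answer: $-2752064$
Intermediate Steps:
$x{\left(p,v \right)} = -1 + p$
$Q{\left(Y \right)} = -1$ ($Q{\left(Y \right)} = -1 + \frac{0}{Y} = -1 + 0 = -1$)
$n{\left(h,j \right)} = -56 - h j$ ($n{\left(h,j \right)} = - h j - 56 = -56 - h j$)
$n{\left(-205,240 \right)} \left(H - 35\right) = \left(-56 - \left(-205\right) 240\right) \left(-21 - 35\right) = \left(-56 + 49200\right) \left(-21 - 35\right) = 49144 \left(-56\right) = -2752064$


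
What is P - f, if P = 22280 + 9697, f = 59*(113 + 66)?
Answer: 21416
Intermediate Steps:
f = 10561 (f = 59*179 = 10561)
P = 31977
P - f = 31977 - 1*10561 = 31977 - 10561 = 21416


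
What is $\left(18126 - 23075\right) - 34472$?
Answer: $-39421$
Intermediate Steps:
$\left(18126 - 23075\right) - 34472 = -4949 - 34472 = -39421$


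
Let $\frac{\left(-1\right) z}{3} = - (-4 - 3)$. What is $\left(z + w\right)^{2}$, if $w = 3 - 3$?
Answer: $441$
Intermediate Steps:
$z = -21$ ($z = - 3 \left(- (-4 - 3)\right) = - 3 \left(\left(-1\right) \left(-7\right)\right) = \left(-3\right) 7 = -21$)
$w = 0$
$\left(z + w\right)^{2} = \left(-21 + 0\right)^{2} = \left(-21\right)^{2} = 441$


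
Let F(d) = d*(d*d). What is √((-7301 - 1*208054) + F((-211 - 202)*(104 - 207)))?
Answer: 14*√392740561334 ≈ 8.7737e+6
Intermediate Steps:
F(d) = d³ (F(d) = d*d² = d³)
√((-7301 - 1*208054) + F((-211 - 202)*(104 - 207))) = √((-7301 - 1*208054) + ((-211 - 202)*(104 - 207))³) = √((-7301 - 208054) + (-413*(-103))³) = √(-215355 + 42539³) = √(-215355 + 76977150236819) = √76977150021464 = 14*√392740561334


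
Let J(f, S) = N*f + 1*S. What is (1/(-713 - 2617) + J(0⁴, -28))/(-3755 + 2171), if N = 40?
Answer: 93241/5274720 ≈ 0.017677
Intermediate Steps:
J(f, S) = S + 40*f (J(f, S) = 40*f + 1*S = 40*f + S = S + 40*f)
(1/(-713 - 2617) + J(0⁴, -28))/(-3755 + 2171) = (1/(-713 - 2617) + (-28 + 40*0⁴))/(-3755 + 2171) = (1/(-3330) + (-28 + 40*0))/(-1584) = (-1/3330 + (-28 + 0))*(-1/1584) = (-1/3330 - 28)*(-1/1584) = -93241/3330*(-1/1584) = 93241/5274720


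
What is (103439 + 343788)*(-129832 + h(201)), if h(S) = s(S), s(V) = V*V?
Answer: -39995957837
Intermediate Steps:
s(V) = V²
h(S) = S²
(103439 + 343788)*(-129832 + h(201)) = (103439 + 343788)*(-129832 + 201²) = 447227*(-129832 + 40401) = 447227*(-89431) = -39995957837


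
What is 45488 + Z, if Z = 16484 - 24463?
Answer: 37509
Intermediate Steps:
Z = -7979
45488 + Z = 45488 - 7979 = 37509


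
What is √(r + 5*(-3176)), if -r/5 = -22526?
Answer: 15*√430 ≈ 311.05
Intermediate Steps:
r = 112630 (r = -5*(-22526) = 112630)
√(r + 5*(-3176)) = √(112630 + 5*(-3176)) = √(112630 - 15880) = √96750 = 15*√430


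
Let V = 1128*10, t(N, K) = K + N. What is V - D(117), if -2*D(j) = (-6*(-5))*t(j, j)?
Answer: 14790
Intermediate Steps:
V = 11280
D(j) = -30*j (D(j) = -(-6*(-5))*(j + j)/2 = -15*2*j = -30*j)
V - D(117) = 11280 - (-30)*117 = 11280 - 1*(-3510) = 11280 + 3510 = 14790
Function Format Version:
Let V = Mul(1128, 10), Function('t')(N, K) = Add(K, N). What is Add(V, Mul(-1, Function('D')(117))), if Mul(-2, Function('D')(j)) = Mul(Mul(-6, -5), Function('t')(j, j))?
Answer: 14790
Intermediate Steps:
V = 11280
Function('D')(j) = Mul(-30, j) (Function('D')(j) = Mul(Rational(-1, 2), Mul(Mul(-6, -5), Add(j, j))) = Mul(Rational(-1, 2), Mul(30, Mul(2, j))) = Mul(Rational(-1, 2), Mul(60, j)) = Mul(-30, j))
Add(V, Mul(-1, Function('D')(117))) = Add(11280, Mul(-1, Mul(-30, 117))) = Add(11280, Mul(-1, -3510)) = Add(11280, 3510) = 14790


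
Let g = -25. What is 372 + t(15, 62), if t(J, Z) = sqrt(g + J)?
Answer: 372 + I*sqrt(10) ≈ 372.0 + 3.1623*I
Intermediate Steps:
t(J, Z) = sqrt(-25 + J)
372 + t(15, 62) = 372 + sqrt(-25 + 15) = 372 + sqrt(-10) = 372 + I*sqrt(10)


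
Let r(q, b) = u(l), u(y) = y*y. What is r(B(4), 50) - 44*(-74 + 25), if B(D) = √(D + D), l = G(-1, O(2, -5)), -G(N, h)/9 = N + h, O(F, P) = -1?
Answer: 2480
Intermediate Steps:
G(N, h) = -9*N - 9*h (G(N, h) = -9*(N + h) = -9*N - 9*h)
l = 18 (l = -9*(-1) - 9*(-1) = 9 + 9 = 18)
u(y) = y²
B(D) = √2*√D (B(D) = √(2*D) = √2*√D)
r(q, b) = 324 (r(q, b) = 18² = 324)
r(B(4), 50) - 44*(-74 + 25) = 324 - 44*(-74 + 25) = 324 - 44*(-49) = 324 - 1*(-2156) = 324 + 2156 = 2480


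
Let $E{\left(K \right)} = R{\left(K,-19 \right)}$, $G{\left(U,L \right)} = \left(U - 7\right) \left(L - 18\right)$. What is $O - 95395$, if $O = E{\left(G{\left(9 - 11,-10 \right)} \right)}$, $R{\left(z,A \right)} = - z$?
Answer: $-95647$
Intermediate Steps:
$G{\left(U,L \right)} = \left(-18 + L\right) \left(-7 + U\right)$ ($G{\left(U,L \right)} = \left(-7 + U\right) \left(-18 + L\right) = \left(-18 + L\right) \left(-7 + U\right)$)
$E{\left(K \right)} = - K$
$O = -252$ ($O = - (126 - 18 \left(9 - 11\right) - -70 - 10 \left(9 - 11\right)) = - (126 - -36 + 70 - -20) = - (126 + 36 + 70 + 20) = \left(-1\right) 252 = -252$)
$O - 95395 = -252 - 95395 = -95647$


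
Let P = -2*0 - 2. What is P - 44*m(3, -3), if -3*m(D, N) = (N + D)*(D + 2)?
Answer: -2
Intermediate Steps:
m(D, N) = -(2 + D)*(D + N)/3 (m(D, N) = -(N + D)*(D + 2)/3 = -(D + N)*(2 + D)/3 = -(2 + D)*(D + N)/3)
P = -2 (P = 0 - 2 = -2)
P - 44*m(3, -3) = -2 - 44*(-2/3*3 - 2/3*(-3) - 1/3*3**2 - 1/3*3*(-3)) = -2 - 44*(-2 + 2 - 1/3*9 + 3) = -2 - 44*(-2 + 2 - 3 + 3) = -2 - 44*0 = -2 + 0 = -2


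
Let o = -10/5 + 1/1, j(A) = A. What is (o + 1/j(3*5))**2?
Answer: 196/225 ≈ 0.87111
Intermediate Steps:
o = -1 (o = -10*1/5 + 1*1 = -2 + 1 = -1)
(o + 1/j(3*5))**2 = (-1 + 1/(3*5))**2 = (-1 + 1/15)**2 = (-14/15)**2 = 196/225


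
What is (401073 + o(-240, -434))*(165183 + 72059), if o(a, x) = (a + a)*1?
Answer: 95037484506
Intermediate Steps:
o(a, x) = 2*a (o(a, x) = (2*a)*1 = 2*a)
(401073 + o(-240, -434))*(165183 + 72059) = (401073 + 2*(-240))*(165183 + 72059) = (401073 - 480)*237242 = 400593*237242 = 95037484506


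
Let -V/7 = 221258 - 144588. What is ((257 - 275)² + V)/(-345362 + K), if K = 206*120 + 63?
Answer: 536366/320579 ≈ 1.6731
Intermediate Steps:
K = 24783 (K = 24720 + 63 = 24783)
V = -536690 (V = -7*(221258 - 144588) = -7*76670 = -536690)
((257 - 275)² + V)/(-345362 + K) = ((257 - 275)² - 536690)/(-345362 + 24783) = ((-18)² - 536690)/(-320579) = (324 - 536690)*(-1/320579) = -536366*(-1/320579) = 536366/320579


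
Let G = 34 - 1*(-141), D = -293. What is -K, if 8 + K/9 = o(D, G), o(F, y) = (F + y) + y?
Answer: -441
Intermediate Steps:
G = 175 (G = 34 + 141 = 175)
o(F, y) = F + 2*y
K = 441 (K = -72 + 9*(-293 + 2*175) = -72 + 9*(-293 + 350) = -72 + 9*57 = -72 + 513 = 441)
-K = -1*441 = -441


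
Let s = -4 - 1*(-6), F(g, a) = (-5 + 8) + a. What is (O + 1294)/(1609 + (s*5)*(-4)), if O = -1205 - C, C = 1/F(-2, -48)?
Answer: 4006/70605 ≈ 0.056738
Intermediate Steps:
F(g, a) = 3 + a
s = 2 (s = -4 + 6 = 2)
C = -1/45 (C = 1/(3 - 48) = 1/(-45) = -1/45 ≈ -0.022222)
O = -54224/45 (O = -1205 - 1*(-1/45) = -1205 + 1/45 = -54224/45 ≈ -1205.0)
(O + 1294)/(1609 + (s*5)*(-4)) = (-54224/45 + 1294)/(1609 + (2*5)*(-4)) = 4006/(45*(1609 + 10*(-4))) = 4006/(45*(1609 - 40)) = (4006/45)/1569 = (4006/45)*(1/1569) = 4006/70605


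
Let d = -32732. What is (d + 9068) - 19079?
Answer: -42743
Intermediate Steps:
(d + 9068) - 19079 = (-32732 + 9068) - 19079 = -23664 - 19079 = -42743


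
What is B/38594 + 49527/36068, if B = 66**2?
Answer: 1034278623/696004196 ≈ 1.4860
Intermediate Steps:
B = 4356
B/38594 + 49527/36068 = 4356/38594 + 49527/36068 = 4356*(1/38594) + 49527*(1/36068) = 2178/19297 + 49527/36068 = 1034278623/696004196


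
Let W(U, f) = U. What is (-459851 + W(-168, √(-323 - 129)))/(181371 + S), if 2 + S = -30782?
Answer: -460019/150587 ≈ -3.0548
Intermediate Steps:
S = -30784 (S = -2 - 30782 = -30784)
(-459851 + W(-168, √(-323 - 129)))/(181371 + S) = (-459851 - 168)/(181371 - 30784) = -460019/150587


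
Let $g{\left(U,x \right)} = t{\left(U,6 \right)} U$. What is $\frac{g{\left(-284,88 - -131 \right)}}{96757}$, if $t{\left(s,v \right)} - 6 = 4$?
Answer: $- \frac{2840}{96757} \approx -0.029352$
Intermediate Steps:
$t{\left(s,v \right)} = 10$ ($t{\left(s,v \right)} = 6 + 4 = 10$)
$g{\left(U,x \right)} = 10 U$
$\frac{g{\left(-284,88 - -131 \right)}}{96757} = \frac{10 \left(-284\right)}{96757} = \left(-2840\right) \frac{1}{96757} = - \frac{2840}{96757}$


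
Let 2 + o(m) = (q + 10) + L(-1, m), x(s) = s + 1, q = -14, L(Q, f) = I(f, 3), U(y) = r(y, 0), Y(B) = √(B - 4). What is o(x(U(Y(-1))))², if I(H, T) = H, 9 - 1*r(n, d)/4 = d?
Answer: 961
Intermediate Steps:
r(n, d) = 36 - 4*d
Y(B) = √(-4 + B)
U(y) = 36 (U(y) = 36 - 4*0 = 36 + 0 = 36)
L(Q, f) = f
x(s) = 1 + s
o(m) = -6 + m (o(m) = -2 + ((-14 + 10) + m) = -2 + (-4 + m) = -6 + m)
o(x(U(Y(-1))))² = (-6 + (1 + 36))² = (-6 + 37)² = 31² = 961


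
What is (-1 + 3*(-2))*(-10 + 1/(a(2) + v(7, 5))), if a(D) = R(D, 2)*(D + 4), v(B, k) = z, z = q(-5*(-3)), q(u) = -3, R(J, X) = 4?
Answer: 209/3 ≈ 69.667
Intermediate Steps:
z = -3
v(B, k) = -3
a(D) = 16 + 4*D (a(D) = 4*(D + 4) = 4*(4 + D) = 16 + 4*D)
(-1 + 3*(-2))*(-10 + 1/(a(2) + v(7, 5))) = (-1 + 3*(-2))*(-10 + 1/((16 + 4*2) - 3)) = (-1 - 6)*(-10 + 1/((16 + 8) - 3)) = -7*(-10 + 1/(24 - 3)) = -7*(-10 + 1/21) = -7*(-209/21) = 209/3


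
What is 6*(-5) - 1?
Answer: -31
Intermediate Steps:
6*(-5) - 1 = -30 - 1 = -31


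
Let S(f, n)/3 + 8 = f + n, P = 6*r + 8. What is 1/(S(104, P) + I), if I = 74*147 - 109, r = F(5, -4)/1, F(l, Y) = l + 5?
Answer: 1/11261 ≈ 8.8802e-5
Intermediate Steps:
F(l, Y) = 5 + l
r = 10 (r = (5 + 5)/1 = 10*1 = 10)
I = 10769 (I = 10878 - 109 = 10769)
P = 68 (P = 6*10 + 8 = 60 + 8 = 68)
S(f, n) = -24 + 3*f + 3*n (S(f, n) = -24 + 3*(f + n) = -24 + (3*f + 3*n) = -24 + 3*f + 3*n)
1/(S(104, P) + I) = 1/((-24 + 3*104 + 3*68) + 10769) = 1/((-24 + 312 + 204) + 10769) = 1/(492 + 10769) = 1/11261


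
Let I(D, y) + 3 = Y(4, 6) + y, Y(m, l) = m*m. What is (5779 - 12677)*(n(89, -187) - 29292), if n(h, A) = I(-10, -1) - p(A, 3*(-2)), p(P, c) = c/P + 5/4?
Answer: 75541374151/374 ≈ 2.0198e+8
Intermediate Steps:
p(P, c) = 5/4 + c/P (p(P, c) = c/P + 5*(¼) = c/P + 5/4 = 5/4 + c/P)
Y(m, l) = m²
I(D, y) = 13 + y (I(D, y) = -3 + (4² + y) = -3 + (16 + y) = 13 + y)
n(h, A) = 43/4 + 6/A (n(h, A) = (13 - 1) - (5/4 + (3*(-2))/A) = 12 - (5/4 - 6/A) = 12 + (-5/4 + 6/A) = 43/4 + 6/A)
(5779 - 12677)*(n(89, -187) - 29292) = (5779 - 12677)*((43/4 + 6/(-187)) - 29292) = -6898*((43/4 + 6*(-1/187)) - 29292) = -6898*((43/4 - 6/187) - 29292) = -6898*(8017/748 - 29292) = -6898*(-21902399/748) = 75541374151/374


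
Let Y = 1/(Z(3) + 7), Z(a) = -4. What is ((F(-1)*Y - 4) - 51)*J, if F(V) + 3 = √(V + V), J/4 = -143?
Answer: 32032 - 572*I*√2/3 ≈ 32032.0 - 269.64*I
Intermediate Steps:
J = -572 (J = 4*(-143) = -572)
F(V) = -3 + √2*√V (F(V) = -3 + √(V + V) = -3 + √(2*V) = -3 + √2*√V)
Y = ⅓ (Y = 1/(-4 + 7) = 1/3 = ⅓ ≈ 0.33333)
((F(-1)*Y - 4) - 51)*J = (((-3 + √2*√(-1))*(⅓) - 4) - 51)*(-572) = (((-3 + √2*I)*(⅓) - 4) - 51)*(-572) = (((-3 + I*√2)*(⅓) - 4) - 51)*(-572) = (((-1 + I*√2/3) - 4) - 51)*(-572) = ((-5 + I*√2/3) - 51)*(-572) = (-56 + I*√2/3)*(-572) = 32032 - 572*I*√2/3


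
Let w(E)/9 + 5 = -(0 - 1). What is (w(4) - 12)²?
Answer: 2304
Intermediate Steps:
w(E) = -36 (w(E) = -45 + 9*(-(0 - 1)) = -45 + 9*(-1*(-1)) = -45 + 9*1 = -45 + 9 = -36)
(w(4) - 12)² = (-36 - 12)² = (-48)² = 2304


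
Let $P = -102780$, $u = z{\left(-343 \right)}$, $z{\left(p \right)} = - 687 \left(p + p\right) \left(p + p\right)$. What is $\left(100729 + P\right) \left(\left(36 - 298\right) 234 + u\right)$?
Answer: $663212918760$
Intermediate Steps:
$z{\left(p \right)} = - 2748 p^{2}$ ($z{\left(p \right)} = - 687 \cdot 2 p 2 p = - 1374 p 2 p = - 2748 p^{2}$)
$u = -323299452$ ($u = - 2748 \left(-343\right)^{2} = \left(-2748\right) 117649 = -323299452$)
$\left(100729 + P\right) \left(\left(36 - 298\right) 234 + u\right) = \left(100729 - 102780\right) \left(\left(36 - 298\right) 234 - 323299452\right) = - 2051 \left(\left(-262\right) 234 - 323299452\right) = - 2051 \left(-61308 - 323299452\right) = \left(-2051\right) \left(-323360760\right) = 663212918760$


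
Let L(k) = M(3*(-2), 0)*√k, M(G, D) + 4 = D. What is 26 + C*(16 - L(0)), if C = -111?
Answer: -1750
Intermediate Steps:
M(G, D) = -4 + D
L(k) = -4*√k (L(k) = (-4 + 0)*√k = -4*√k)
26 + C*(16 - L(0)) = 26 - 111*(16 - (-4)*√0) = 26 - 111*(16 - (-4)*0) = 26 - 111*(16 - 1*0) = 26 - 111*(16 + 0) = 26 - 111*16 = 26 - 1776 = -1750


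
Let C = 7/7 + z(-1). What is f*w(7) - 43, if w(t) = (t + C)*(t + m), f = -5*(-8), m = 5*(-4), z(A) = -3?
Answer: -2643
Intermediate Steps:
m = -20
C = -2 (C = 7/7 - 3 = 7*(⅐) - 3 = 1 - 3 = -2)
f = 40
w(t) = (-20 + t)*(-2 + t) (w(t) = (t - 2)*(t - 20) = (-2 + t)*(-20 + t) = (-20 + t)*(-2 + t))
f*w(7) - 43 = 40*(40 + 7² - 22*7) - 43 = 40*(40 + 49 - 154) - 43 = 40*(-65) - 43 = -2600 - 43 = -2643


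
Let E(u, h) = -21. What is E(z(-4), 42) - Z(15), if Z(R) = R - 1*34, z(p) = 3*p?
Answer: -2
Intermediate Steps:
Z(R) = -34 + R (Z(R) = R - 34 = -34 + R)
E(z(-4), 42) - Z(15) = -21 - (-34 + 15) = -21 - 1*(-19) = -21 + 19 = -2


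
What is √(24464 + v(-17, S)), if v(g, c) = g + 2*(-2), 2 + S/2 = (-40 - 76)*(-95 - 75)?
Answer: √24443 ≈ 156.34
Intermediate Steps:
S = 39436 (S = -4 + 2*((-40 - 76)*(-95 - 75)) = -4 + 2*(-116*(-170)) = -4 + 2*19720 = -4 + 39440 = 39436)
v(g, c) = -4 + g (v(g, c) = g - 4 = -4 + g)
√(24464 + v(-17, S)) = √(24464 + (-4 - 17)) = √(24464 - 21) = √24443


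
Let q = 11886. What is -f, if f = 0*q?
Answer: 0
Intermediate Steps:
f = 0 (f = 0*11886 = 0)
-f = -1*0 = 0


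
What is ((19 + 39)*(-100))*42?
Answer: -243600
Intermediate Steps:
((19 + 39)*(-100))*42 = (58*(-100))*42 = -5800*42 = -243600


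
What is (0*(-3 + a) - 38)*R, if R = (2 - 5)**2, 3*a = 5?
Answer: -342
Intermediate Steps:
a = 5/3 (a = (1/3)*5 = 5/3 ≈ 1.6667)
R = 9 (R = (-3)**2 = 9)
(0*(-3 + a) - 38)*R = (0*(-3 + 5/3) - 38)*9 = (0*(-4/3) - 38)*9 = (0 - 38)*9 = -38*9 = -342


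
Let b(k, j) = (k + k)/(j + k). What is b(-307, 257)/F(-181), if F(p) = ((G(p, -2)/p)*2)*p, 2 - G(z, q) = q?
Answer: 307/200 ≈ 1.5350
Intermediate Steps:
G(z, q) = 2 - q
b(k, j) = 2*k/(j + k) (b(k, j) = (2*k)/(j + k) = 2*k/(j + k))
F(p) = 8 (F(p) = (((2 - 1*(-2))/p)*2)*p = (((2 + 2)/p)*2)*p = ((4/p)*2)*p = (8/p)*p = 8)
b(-307, 257)/F(-181) = (2*(-307)/(257 - 307))/8 = (2*(-307)/(-50))*(⅛) = (2*(-307)*(-1/50))*(⅛) = (307/25)*(⅛) = 307/200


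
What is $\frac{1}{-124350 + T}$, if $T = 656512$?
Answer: $\frac{1}{532162} \approx 1.8791 \cdot 10^{-6}$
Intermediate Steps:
$\frac{1}{-124350 + T} = \frac{1}{-124350 + 656512} = \frac{1}{532162}$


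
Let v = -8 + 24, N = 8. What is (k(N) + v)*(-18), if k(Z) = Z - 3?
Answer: -378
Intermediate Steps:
k(Z) = -3 + Z
v = 16
(k(N) + v)*(-18) = ((-3 + 8) + 16)*(-18) = (5 + 16)*(-18) = 21*(-18) = -378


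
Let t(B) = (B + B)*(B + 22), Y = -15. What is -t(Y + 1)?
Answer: 224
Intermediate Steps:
t(B) = 2*B*(22 + B) (t(B) = (2*B)*(22 + B) = 2*B*(22 + B))
-t(Y + 1) = -2*(-15 + 1)*(22 + (-15 + 1)) = -2*(-14)*(22 - 14) = -2*(-14)*8 = -1*(-224) = 224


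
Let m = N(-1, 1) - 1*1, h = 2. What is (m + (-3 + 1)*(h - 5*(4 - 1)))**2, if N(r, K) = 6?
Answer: 961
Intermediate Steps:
m = 5 (m = 6 - 1*1 = 6 - 1 = 5)
(m + (-3 + 1)*(h - 5*(4 - 1)))**2 = (5 + (-3 + 1)*(2 - 5*(4 - 1)))**2 = (5 - 2*(2 - 5*3))**2 = (5 - 2*(2 - 15))**2 = (5 - 2*(-13))**2 = (5 + 26)**2 = 31**2 = 961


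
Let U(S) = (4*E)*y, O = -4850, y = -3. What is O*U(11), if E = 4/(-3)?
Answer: -77600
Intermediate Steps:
E = -4/3 (E = 4*(-⅓) = -4/3 ≈ -1.3333)
U(S) = 16 (U(S) = (4*(-4/3))*(-3) = -16/3*(-3) = 16)
O*U(11) = -4850*16 = -77600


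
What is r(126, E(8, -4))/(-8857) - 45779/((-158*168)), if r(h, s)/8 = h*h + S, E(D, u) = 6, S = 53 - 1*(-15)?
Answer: -2980275685/235100208 ≈ -12.677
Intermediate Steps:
S = 68 (S = 53 + 15 = 68)
r(h, s) = 544 + 8*h**2 (r(h, s) = 8*(h*h + 68) = 8*(h**2 + 68) = 8*(68 + h**2) = 544 + 8*h**2)
r(126, E(8, -4))/(-8857) - 45779/((-158*168)) = (544 + 8*126**2)/(-8857) - 45779/((-158*168)) = (544 + 8*15876)*(-1/8857) - 45779/(-26544) = (544 + 127008)*(-1/8857) - 45779*(-1/26544) = 127552*(-1/8857) + 45779/26544 = -127552/8857 + 45779/26544 = -2980275685/235100208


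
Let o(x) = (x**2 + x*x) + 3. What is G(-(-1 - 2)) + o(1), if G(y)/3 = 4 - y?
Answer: 8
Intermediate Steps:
o(x) = 3 + 2*x**2 (o(x) = (x**2 + x**2) + 3 = 2*x**2 + 3 = 3 + 2*x**2)
G(y) = 12 - 3*y (G(y) = 3*(4 - y) = 12 - 3*y)
G(-(-1 - 2)) + o(1) = (12 - (-3)*(-1 - 2)) + (3 + 2*1**2) = (12 - (-3)*(-3)) + (3 + 2*1) = (12 - 3*3) + (3 + 2) = (12 - 9) + 5 = 3 + 5 = 8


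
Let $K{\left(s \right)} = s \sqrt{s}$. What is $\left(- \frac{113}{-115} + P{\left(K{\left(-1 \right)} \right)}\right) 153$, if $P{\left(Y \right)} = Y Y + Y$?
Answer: $- \frac{306}{115} - 153 i \approx -2.6609 - 153.0 i$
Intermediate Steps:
$K{\left(s \right)} = s^{\frac{3}{2}}$
$P{\left(Y \right)} = Y + Y^{2}$ ($P{\left(Y \right)} = Y^{2} + Y = Y + Y^{2}$)
$\left(- \frac{113}{-115} + P{\left(K{\left(-1 \right)} \right)}\right) 153 = \left(- \frac{113}{-115} + \left(-1\right)^{\frac{3}{2}} \left(1 + \left(-1\right)^{\frac{3}{2}}\right)\right) 153 = \left(\left(-113\right) \left(- \frac{1}{115}\right) + - i \left(1 - i\right)\right) 153 = \left(\frac{113}{115} - i \left(1 - i\right)\right) 153 = \frac{17289}{115} - 153 i \left(1 - i\right)$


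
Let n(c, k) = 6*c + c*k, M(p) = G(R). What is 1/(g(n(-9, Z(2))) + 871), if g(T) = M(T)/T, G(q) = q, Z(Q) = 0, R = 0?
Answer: 1/871 ≈ 0.0011481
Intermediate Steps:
M(p) = 0
g(T) = 0 (g(T) = 0/T = 0)
1/(g(n(-9, Z(2))) + 871) = 1/(0 + 871) = 1/871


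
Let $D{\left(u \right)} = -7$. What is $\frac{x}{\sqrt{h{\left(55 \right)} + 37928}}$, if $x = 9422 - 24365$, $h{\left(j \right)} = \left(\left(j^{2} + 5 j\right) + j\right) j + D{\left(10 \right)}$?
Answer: $- \frac{14943 \sqrt{222446}}{222446} \approx -31.683$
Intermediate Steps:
$h{\left(j \right)} = -7 + j \left(j^{2} + 6 j\right)$ ($h{\left(j \right)} = \left(\left(j^{2} + 5 j\right) + j\right) j - 7 = \left(j^{2} + 6 j\right) j - 7 = j \left(j^{2} + 6 j\right) - 7 = -7 + j \left(j^{2} + 6 j\right)$)
$x = -14943$ ($x = 9422 - 24365 = -14943$)
$\frac{x}{\sqrt{h{\left(55 \right)} + 37928}} = - \frac{14943}{\sqrt{\left(-7 + 55^{3} + 6 \cdot 55^{2}\right) + 37928}} = - \frac{14943}{\sqrt{\left(-7 + 166375 + 6 \cdot 3025\right) + 37928}} = - \frac{14943}{\sqrt{\left(-7 + 166375 + 18150\right) + 37928}} = - \frac{14943}{\sqrt{184518 + 37928}} = - \frac{14943}{\sqrt{222446}} = - 14943 \frac{\sqrt{222446}}{222446} = - \frac{14943 \sqrt{222446}}{222446}$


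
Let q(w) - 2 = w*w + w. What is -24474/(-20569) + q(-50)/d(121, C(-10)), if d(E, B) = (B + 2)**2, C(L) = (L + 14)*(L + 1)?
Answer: 19681783/5944441 ≈ 3.3110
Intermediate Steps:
q(w) = 2 + w + w**2 (q(w) = 2 + (w*w + w) = 2 + (w**2 + w) = 2 + (w + w**2) = 2 + w + w**2)
C(L) = (1 + L)*(14 + L) (C(L) = (14 + L)*(1 + L) = (1 + L)*(14 + L))
d(E, B) = (2 + B)**2
-24474/(-20569) + q(-50)/d(121, C(-10)) = -24474/(-20569) + (2 - 50 + (-50)**2)/((2 + (14 + (-10)**2 + 15*(-10)))**2) = -24474*(-1/20569) + (2 - 50 + 2500)/((2 + (14 + 100 - 150))**2) = 24474/20569 + 2452/((2 - 36)**2) = 24474/20569 + 2452/((-34)**2) = 24474/20569 + 2452/1156 = 24474/20569 + 2452*(1/1156) = 24474/20569 + 613/289 = 19681783/5944441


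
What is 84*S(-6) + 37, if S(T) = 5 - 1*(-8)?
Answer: 1129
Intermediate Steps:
S(T) = 13 (S(T) = 5 + 8 = 13)
84*S(-6) + 37 = 84*13 + 37 = 1092 + 37 = 1129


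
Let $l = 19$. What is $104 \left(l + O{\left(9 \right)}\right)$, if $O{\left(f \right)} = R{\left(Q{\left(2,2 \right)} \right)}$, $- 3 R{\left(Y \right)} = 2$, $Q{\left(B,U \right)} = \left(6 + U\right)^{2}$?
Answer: $\frac{5720}{3} \approx 1906.7$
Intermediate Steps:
$R{\left(Y \right)} = - \frac{2}{3}$ ($R{\left(Y \right)} = \left(- \frac{1}{3}\right) 2 = - \frac{2}{3}$)
$O{\left(f \right)} = - \frac{2}{3}$
$104 \left(l + O{\left(9 \right)}\right) = 104 \left(19 - \frac{2}{3}\right) = 104 \cdot \frac{55}{3} = \frac{5720}{3}$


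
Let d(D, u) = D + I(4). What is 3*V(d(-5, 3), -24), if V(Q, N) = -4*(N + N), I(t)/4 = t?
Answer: 576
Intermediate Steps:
I(t) = 4*t
d(D, u) = 16 + D (d(D, u) = D + 4*4 = D + 16 = 16 + D)
V(Q, N) = -8*N
3*V(d(-5, 3), -24) = 3*(-8*(-24)) = 3*192 = 576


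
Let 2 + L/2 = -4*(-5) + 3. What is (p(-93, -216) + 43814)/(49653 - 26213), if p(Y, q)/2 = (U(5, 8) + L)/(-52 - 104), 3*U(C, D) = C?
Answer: 2050469/1096992 ≈ 1.8692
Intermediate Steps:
L = 42 (L = -4 + 2*(-4*(-5) + 3) = -4 + 2*(20 + 3) = -4 + 2*23 = -4 + 46 = 42)
U(C, D) = C/3
p(Y, q) = -131/234 (p(Y, q) = 2*(((⅓)*5 + 42)/(-52 - 104)) = 2*((5/3 + 42)/(-156)) = 2*((131/3)*(-1/156)) = 2*(-131/468) = -131/234)
(p(-93, -216) + 43814)/(49653 - 26213) = (-131/234 + 43814)/(49653 - 26213) = (10252345/234)/23440 = (10252345/234)*(1/23440) = 2050469/1096992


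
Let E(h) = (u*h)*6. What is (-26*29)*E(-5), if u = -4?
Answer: -90480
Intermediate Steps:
E(h) = -24*h (E(h) = -4*h*6 = -24*h)
(-26*29)*E(-5) = (-26*29)*(-24*(-5)) = -754*120 = -90480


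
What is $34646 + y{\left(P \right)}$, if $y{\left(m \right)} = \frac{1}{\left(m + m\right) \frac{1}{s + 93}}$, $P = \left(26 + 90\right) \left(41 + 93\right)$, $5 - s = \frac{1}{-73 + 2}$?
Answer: $\frac{76472321167}{2207248} \approx 34646.0$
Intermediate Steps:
$s = \frac{356}{71}$ ($s = 5 - \frac{1}{-73 + 2} = 5 - \frac{1}{-71} = 5 - - \frac{1}{71} = 5 + \frac{1}{71} = \frac{356}{71} \approx 5.0141$)
$P = 15544$ ($P = 116 \cdot 134 = 15544$)
$y{\left(m \right)} = \frac{6959}{142 m}$ ($y{\left(m \right)} = \frac{1}{\left(m + m\right) \frac{1}{\frac{356}{71} + 93}} = \frac{1}{2 m \frac{1}{\frac{6959}{71}}} = \frac{1}{2 m \frac{71}{6959}} = \frac{1}{\frac{142}{6959} m} = \frac{6959}{142 m}$)
$34646 + y{\left(P \right)} = 34646 + \frac{6959}{142 \cdot 15544} = 34646 + \frac{6959}{142} \cdot \frac{1}{15544} = 34646 + \frac{6959}{2207248} = \frac{76472321167}{2207248}$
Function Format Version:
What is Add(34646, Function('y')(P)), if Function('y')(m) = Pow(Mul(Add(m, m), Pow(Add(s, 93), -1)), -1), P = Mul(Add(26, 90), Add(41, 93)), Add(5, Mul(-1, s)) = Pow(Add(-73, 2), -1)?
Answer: Rational(76472321167, 2207248) ≈ 34646.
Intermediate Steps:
s = Rational(356, 71) (s = Add(5, Mul(-1, Pow(Add(-73, 2), -1))) = Add(5, Mul(-1, Pow(-71, -1))) = Add(5, Mul(-1, Rational(-1, 71))) = Add(5, Rational(1, 71)) = Rational(356, 71) ≈ 5.0141)
P = 15544 (P = Mul(116, 134) = 15544)
Function('y')(m) = Mul(Rational(6959, 142), Pow(m, -1)) (Function('y')(m) = Pow(Mul(Add(m, m), Pow(Add(Rational(356, 71), 93), -1)), -1) = Pow(Mul(Mul(2, m), Pow(Rational(6959, 71), -1)), -1) = Pow(Mul(Mul(2, m), Rational(71, 6959)), -1) = Pow(Mul(Rational(142, 6959), m), -1) = Mul(Rational(6959, 142), Pow(m, -1)))
Add(34646, Function('y')(P)) = Add(34646, Mul(Rational(6959, 142), Pow(15544, -1))) = Add(34646, Mul(Rational(6959, 142), Rational(1, 15544))) = Add(34646, Rational(6959, 2207248)) = Rational(76472321167, 2207248)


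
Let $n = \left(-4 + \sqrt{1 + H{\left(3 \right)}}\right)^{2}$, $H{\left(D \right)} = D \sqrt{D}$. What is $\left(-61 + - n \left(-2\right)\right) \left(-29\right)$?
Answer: $1769 - 58 \left(4 - \sqrt{1 + 3 \sqrt{3}}\right)^{2} \approx 1636.6$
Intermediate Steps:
$H{\left(D \right)} = D^{\frac{3}{2}}$
$n = \left(-4 + \sqrt{1 + 3 \sqrt{3}}\right)^{2}$ ($n = \left(-4 + \sqrt{1 + 3^{\frac{3}{2}}}\right)^{2} = \left(-4 + \sqrt{1 + 3 \sqrt{3}}\right)^{2} \approx 2.2825$)
$\left(-61 + - n \left(-2\right)\right) \left(-29\right) = \left(-61 + - \left(4 - \sqrt{1 + 3 \sqrt{3}}\right)^{2} \left(-2\right)\right) \left(-29\right) = \left(-61 + 2 \left(4 - \sqrt{1 + 3 \sqrt{3}}\right)^{2}\right) \left(-29\right) = 1769 - 58 \left(4 - \sqrt{1 + 3 \sqrt{3}}\right)^{2}$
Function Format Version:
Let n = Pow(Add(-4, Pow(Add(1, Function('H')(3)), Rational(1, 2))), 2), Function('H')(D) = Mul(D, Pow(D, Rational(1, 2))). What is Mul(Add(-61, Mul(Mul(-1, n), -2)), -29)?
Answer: Add(1769, Mul(-58, Pow(Add(4, Mul(-1, Pow(Add(1, Mul(3, Pow(3, Rational(1, 2)))), Rational(1, 2)))), 2))) ≈ 1636.6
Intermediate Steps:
Function('H')(D) = Pow(D, Rational(3, 2))
n = Pow(Add(-4, Pow(Add(1, Mul(3, Pow(3, Rational(1, 2)))), Rational(1, 2))), 2) (n = Pow(Add(-4, Pow(Add(1, Pow(3, Rational(3, 2))), Rational(1, 2))), 2) = Pow(Add(-4, Pow(Add(1, Mul(3, Pow(3, Rational(1, 2)))), Rational(1, 2))), 2) ≈ 2.2825)
Mul(Add(-61, Mul(Mul(-1, n), -2)), -29) = Mul(Add(-61, Mul(Mul(-1, Pow(Add(4, Mul(-1, Pow(Add(1, Mul(3, Pow(3, Rational(1, 2)))), Rational(1, 2)))), 2)), -2)), -29) = Mul(Add(-61, Mul(2, Pow(Add(4, Mul(-1, Pow(Add(1, Mul(3, Pow(3, Rational(1, 2)))), Rational(1, 2)))), 2))), -29) = Add(1769, Mul(-58, Pow(Add(4, Mul(-1, Pow(Add(1, Mul(3, Pow(3, Rational(1, 2)))), Rational(1, 2)))), 2)))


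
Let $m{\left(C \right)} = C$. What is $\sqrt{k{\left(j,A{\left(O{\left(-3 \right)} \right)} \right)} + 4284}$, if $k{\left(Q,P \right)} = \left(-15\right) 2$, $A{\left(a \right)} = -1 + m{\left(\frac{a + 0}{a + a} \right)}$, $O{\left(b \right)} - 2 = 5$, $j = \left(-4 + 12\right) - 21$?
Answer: $\sqrt{4254} \approx 65.223$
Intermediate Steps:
$j = -13$ ($j = 8 - 21 = -13$)
$O{\left(b \right)} = 7$ ($O{\left(b \right)} = 2 + 5 = 7$)
$A{\left(a \right)} = - \frac{1}{2}$ ($A{\left(a \right)} = -1 + \frac{a + 0}{a + a} = -1 + \frac{a}{2 a} = -1 + a \frac{1}{2 a} = -1 + \frac{1}{2} = - \frac{1}{2}$)
$k{\left(Q,P \right)} = -30$
$\sqrt{k{\left(j,A{\left(O{\left(-3 \right)} \right)} \right)} + 4284} = \sqrt{-30 + 4284} = \sqrt{4254}$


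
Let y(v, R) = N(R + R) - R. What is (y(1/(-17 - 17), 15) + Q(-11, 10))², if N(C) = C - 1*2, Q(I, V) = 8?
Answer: 441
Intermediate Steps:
N(C) = -2 + C (N(C) = C - 2 = -2 + C)
y(v, R) = -2 + R (y(v, R) = (-2 + (R + R)) - R = (-2 + 2*R) - R = -2 + R)
(y(1/(-17 - 17), 15) + Q(-11, 10))² = ((-2 + 15) + 8)² = (13 + 8)² = 21² = 441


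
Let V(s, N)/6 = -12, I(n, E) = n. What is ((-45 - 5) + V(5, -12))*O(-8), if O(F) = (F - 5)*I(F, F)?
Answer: -12688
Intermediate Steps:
V(s, N) = -72 (V(s, N) = 6*(-12) = -72)
O(F) = F*(-5 + F) (O(F) = (F - 5)*F = (-5 + F)*F = F*(-5 + F))
((-45 - 5) + V(5, -12))*O(-8) = ((-45 - 5) - 72)*(-8*(-5 - 8)) = (-50 - 72)*(-8*(-13)) = -122*104 = -12688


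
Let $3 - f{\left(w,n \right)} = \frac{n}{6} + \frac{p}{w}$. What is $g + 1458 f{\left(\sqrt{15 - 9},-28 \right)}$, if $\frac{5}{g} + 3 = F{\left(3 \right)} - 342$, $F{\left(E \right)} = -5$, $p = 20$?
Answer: $\frac{782459}{70} - 4860 \sqrt{6} \approx -726.53$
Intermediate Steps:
$g = - \frac{1}{70}$ ($g = \frac{5}{-3 - 347} = \frac{5}{-350} = 5 \left(- \frac{1}{350}\right) = - \frac{1}{70} \approx -0.014286$)
$f{\left(w,n \right)} = 3 - \frac{20}{w} - \frac{n}{6}$ ($f{\left(w,n \right)} = 3 - \left(\frac{n}{6} + \frac{20}{w}\right) = 3 - \left(\frac{20}{w} + \frac{n}{6}\right) = 3 - \frac{20}{w} - \frac{n}{6}$)
$g + 1458 f{\left(\sqrt{15 - 9},-28 \right)} = - \frac{1}{70} + 1458 \left(3 - \frac{20}{\sqrt{15 - 9}} - - \frac{14}{3}\right) = - \frac{1}{70} + 1458 \left(3 - \frac{20}{\sqrt{6}} + \frac{14}{3}\right) = - \frac{1}{70} + 1458 \left(3 - 20 \frac{\sqrt{6}}{6} + \frac{14}{3}\right) = - \frac{1}{70} + 1458 \left(3 - \frac{10 \sqrt{6}}{3} + \frac{14}{3}\right) = - \frac{1}{70} + 1458 \left(\frac{23}{3} - \frac{10 \sqrt{6}}{3}\right) = - \frac{1}{70} + \left(11178 - 4860 \sqrt{6}\right) = \frac{782459}{70} - 4860 \sqrt{6}$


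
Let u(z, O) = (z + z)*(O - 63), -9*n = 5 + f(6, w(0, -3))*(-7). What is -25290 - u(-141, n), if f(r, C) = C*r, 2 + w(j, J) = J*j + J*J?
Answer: -102002/3 ≈ -34001.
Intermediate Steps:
w(j, J) = -2 + J**2 + J*j (w(j, J) = -2 + (J*j + J*J) = -2 + (J*j + J**2) = -2 + (J**2 + J*j) = -2 + J**2 + J*j)
n = 289/9 (n = -(5 + ((-2 + (-3)**2 - 3*0)*6)*(-7))/9 = -(5 + ((-2 + 9 + 0)*6)*(-7))/9 = -(5 + (7*6)*(-7))/9 = -(5 + 42*(-7))/9 = -(5 - 294)/9 = -1/9*(-289) = 289/9 ≈ 32.111)
u(z, O) = 2*z*(-63 + O) (u(z, O) = (2*z)*(-63 + O) = 2*z*(-63 + O))
-25290 - u(-141, n) = -25290 - 2*(-141)*(-63 + 289/9) = -25290 - 2*(-141)*(-278)/9 = -25290 - 1*26132/3 = -25290 - 26132/3 = -102002/3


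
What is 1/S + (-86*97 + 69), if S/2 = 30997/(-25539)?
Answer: -512901901/61994 ≈ -8273.4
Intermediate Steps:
S = -61994/25539 (S = 2*(30997/(-25539)) = 2*(30997*(-1/25539)) = 2*(-30997/25539) = -61994/25539 ≈ -2.4274)
1/S + (-86*97 + 69) = 1/(-61994/25539) + (-86*97 + 69) = -25539/61994 + (-8342 + 69) = -25539/61994 - 8273 = -512901901/61994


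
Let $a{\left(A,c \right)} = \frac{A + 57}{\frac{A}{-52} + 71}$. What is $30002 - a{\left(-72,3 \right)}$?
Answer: $\frac{28232077}{941} \approx 30002.0$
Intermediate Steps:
$a{\left(A,c \right)} = \frac{57 + A}{71 - \frac{A}{52}}$ ($a{\left(A,c \right)} = \frac{57 + A}{A \left(- \frac{1}{52}\right) + 71} = \frac{57 + A}{- \frac{A}{52} + 71} = \frac{57 + A}{71 - \frac{A}{52}}$)
$30002 - a{\left(-72,3 \right)} = 30002 - \frac{52 \left(-57 - -72\right)}{-3692 - 72} = 30002 - \frac{52 \left(-57 + 72\right)}{-3764} = 30002 - 52 \left(- \frac{1}{3764}\right) 15 = 30002 - - \frac{195}{941} = 30002 + \frac{195}{941} = \frac{28232077}{941}$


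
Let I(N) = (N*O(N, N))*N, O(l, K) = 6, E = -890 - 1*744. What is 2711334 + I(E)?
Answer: 18731070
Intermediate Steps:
E = -1634 (E = -890 - 744 = -1634)
I(N) = 6*N**2 (I(N) = (N*6)*N = (6*N)*N = 6*N**2)
2711334 + I(E) = 2711334 + 6*(-1634)**2 = 2711334 + 6*2669956 = 2711334 + 16019736 = 18731070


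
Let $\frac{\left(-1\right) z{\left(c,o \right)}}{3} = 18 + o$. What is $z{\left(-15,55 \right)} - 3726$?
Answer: $-3945$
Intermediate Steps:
$z{\left(c,o \right)} = -54 - 3 o$ ($z{\left(c,o \right)} = - 3 \left(18 + o\right) = -54 - 3 o$)
$z{\left(-15,55 \right)} - 3726 = \left(-54 - 165\right) - 3726 = -219 - 3726 = -3945$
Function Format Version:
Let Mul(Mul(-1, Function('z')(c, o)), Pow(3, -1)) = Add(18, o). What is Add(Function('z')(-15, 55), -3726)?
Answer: -3945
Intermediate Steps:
Function('z')(c, o) = Add(-54, Mul(-3, o)) (Function('z')(c, o) = Mul(-3, Add(18, o)) = Add(-54, Mul(-3, o)))
Add(Function('z')(-15, 55), -3726) = Add(Add(-54, Mul(-3, 55)), -3726) = Add(Add(-54, -165), -3726) = Add(-219, -3726) = -3945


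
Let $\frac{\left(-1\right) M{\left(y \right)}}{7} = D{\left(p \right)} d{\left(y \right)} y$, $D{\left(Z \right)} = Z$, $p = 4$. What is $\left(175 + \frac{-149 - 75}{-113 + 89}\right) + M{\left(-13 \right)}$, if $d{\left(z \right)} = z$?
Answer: $- \frac{13643}{3} \approx -4547.7$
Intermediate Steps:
$M{\left(y \right)} = - 28 y^{2}$ ($M{\left(y \right)} = - 7 \cdot 4 y y = - 7 \cdot 4 y^{2} = - 28 y^{2}$)
$\left(175 + \frac{-149 - 75}{-113 + 89}\right) + M{\left(-13 \right)} = \left(175 + \frac{-149 - 75}{-113 + 89}\right) - 28 \left(-13\right)^{2} = \left(175 - \frac{224}{-24}\right) - 4732 = \left(175 - - \frac{28}{3}\right) - 4732 = \left(175 + \frac{28}{3}\right) - 4732 = \frac{553}{3} - 4732 = - \frac{13643}{3}$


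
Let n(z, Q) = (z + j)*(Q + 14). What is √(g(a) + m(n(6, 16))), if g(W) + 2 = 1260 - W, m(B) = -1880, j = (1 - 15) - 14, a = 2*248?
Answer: I*√1118 ≈ 33.437*I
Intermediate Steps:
a = 496
j = -28 (j = -14 - 14 = -28)
n(z, Q) = (-28 + z)*(14 + Q) (n(z, Q) = (z - 28)*(Q + 14) = (-28 + z)*(14 + Q))
g(W) = 1258 - W (g(W) = -2 + (1260 - W) = 1258 - W)
√(g(a) + m(n(6, 16))) = √((1258 - 1*496) - 1880) = √((1258 - 496) - 1880) = √(762 - 1880) = √(-1118) = I*√1118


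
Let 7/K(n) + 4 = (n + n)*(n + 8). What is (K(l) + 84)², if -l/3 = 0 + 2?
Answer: 112225/16 ≈ 7014.1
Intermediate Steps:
l = -6 (l = -3*(0 + 2) = -3*2 = -6)
K(n) = 7/(-4 + 2*n*(8 + n)) (K(n) = 7/(-4 + (n + n)*(n + 8)) = 7/(-4 + (2*n)*(8 + n)) = 7/(-4 + 2*n*(8 + n)))
(K(l) + 84)² = (7/(2*(-2 + (-6)² + 8*(-6))) + 84)² = (7/(2*(-2 + 36 - 48)) + 84)² = ((7/2)/(-14) + 84)² = ((7/2)*(-1/14) + 84)² = (-¼ + 84)² = (335/4)² = 112225/16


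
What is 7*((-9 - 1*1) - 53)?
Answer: -441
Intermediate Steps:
7*((-9 - 1*1) - 53) = 7*((-9 - 1) - 53) = 7*(-10 - 53) = 7*(-63) = -441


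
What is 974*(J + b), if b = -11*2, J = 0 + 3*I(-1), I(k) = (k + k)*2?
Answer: -33116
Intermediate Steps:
I(k) = 4*k (I(k) = (2*k)*2 = 4*k)
J = -12 (J = 0 + 3*(4*(-1)) = 0 + 3*(-4) = 0 - 12 = -12)
b = -22
974*(J + b) = 974*(-12 - 22) = 974*(-34) = -33116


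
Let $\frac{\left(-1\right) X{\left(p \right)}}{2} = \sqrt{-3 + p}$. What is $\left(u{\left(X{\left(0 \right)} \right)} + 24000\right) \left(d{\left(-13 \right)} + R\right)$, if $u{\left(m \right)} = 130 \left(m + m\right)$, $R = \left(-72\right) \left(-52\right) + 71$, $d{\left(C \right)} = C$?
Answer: $91248000 - 1977040 i \sqrt{3} \approx 9.1248 \cdot 10^{7} - 3.4243 \cdot 10^{6} i$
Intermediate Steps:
$X{\left(p \right)} = - 2 \sqrt{-3 + p}$
$R = 3815$ ($R = 3744 + 71 = 3815$)
$u{\left(m \right)} = 260 m$ ($u{\left(m \right)} = 130 \cdot 2 m = 260 m$)
$\left(u{\left(X{\left(0 \right)} \right)} + 24000\right) \left(d{\left(-13 \right)} + R\right) = \left(260 \left(- 2 \sqrt{-3 + 0}\right) + 24000\right) \left(-13 + 3815\right) = \left(260 \left(- 2 \sqrt{-3}\right) + 24000\right) 3802 = \left(260 \left(- 2 i \sqrt{3}\right) + 24000\right) 3802 = \left(- 520 i \sqrt{3} + 24000\right) 3802 = \left(24000 - 520 i \sqrt{3}\right) 3802 = 91248000 - 1977040 i \sqrt{3}$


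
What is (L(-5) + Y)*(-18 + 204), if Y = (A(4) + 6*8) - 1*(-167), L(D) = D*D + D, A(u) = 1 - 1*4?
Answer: 43152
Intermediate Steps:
A(u) = -3 (A(u) = 1 - 4 = -3)
L(D) = D + D² (L(D) = D² + D = D + D²)
Y = 212 (Y = (-3 + 6*8) - 1*(-167) = (-3 + 48) + 167 = 45 + 167 = 212)
(L(-5) + Y)*(-18 + 204) = (-5*(1 - 5) + 212)*(-18 + 204) = (-5*(-4) + 212)*186 = (20 + 212)*186 = 232*186 = 43152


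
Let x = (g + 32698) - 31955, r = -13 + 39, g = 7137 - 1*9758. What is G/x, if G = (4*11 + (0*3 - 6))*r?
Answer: -494/939 ≈ -0.52609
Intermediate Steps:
g = -2621 (g = 7137 - 9758 = -2621)
r = 26
x = -1878 (x = (-2621 + 32698) - 31955 = 30077 - 31955 = -1878)
G = 988 (G = (4*11 + (0*3 - 6))*26 = (44 + (0 - 6))*26 = (44 - 6)*26 = 38*26 = 988)
G/x = 988/(-1878) = 988*(-1/1878) = -494/939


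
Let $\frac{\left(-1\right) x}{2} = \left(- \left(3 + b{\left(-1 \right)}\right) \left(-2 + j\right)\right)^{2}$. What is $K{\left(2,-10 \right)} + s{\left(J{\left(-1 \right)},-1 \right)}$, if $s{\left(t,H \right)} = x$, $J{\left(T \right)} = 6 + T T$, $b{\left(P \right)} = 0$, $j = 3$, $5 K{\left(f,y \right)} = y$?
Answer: $-20$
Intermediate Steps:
$K{\left(f,y \right)} = \frac{y}{5}$
$J{\left(T \right)} = 6 + T^{2}$
$x = -18$ ($x = - 2 \left(- \left(3 + 0\right) \left(-2 + 3\right)\right)^{2} = - 2 \left(- 3 \cdot 1\right)^{2} = - 2 \left(\left(-1\right) 3\right)^{2} = - 2 \left(-3\right)^{2} = \left(-2\right) 9 = -18$)
$s{\left(t,H \right)} = -18$
$K{\left(2,-10 \right)} + s{\left(J{\left(-1 \right)},-1 \right)} = \frac{1}{5} \left(-10\right) - 18 = -2 - 18 = -20$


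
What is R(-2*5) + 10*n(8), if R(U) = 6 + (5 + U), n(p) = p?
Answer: 81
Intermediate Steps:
R(U) = 11 + U
R(-2*5) + 10*n(8) = (11 - 2*5) + 10*8 = (11 - 10) + 80 = 1 + 80 = 81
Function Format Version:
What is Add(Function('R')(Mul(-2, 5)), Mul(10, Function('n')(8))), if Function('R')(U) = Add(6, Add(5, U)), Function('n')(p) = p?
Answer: 81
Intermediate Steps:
Function('R')(U) = Add(11, U)
Add(Function('R')(Mul(-2, 5)), Mul(10, Function('n')(8))) = Add(Add(11, Mul(-2, 5)), Mul(10, 8)) = Add(Add(11, -10), 80) = Add(1, 80) = 81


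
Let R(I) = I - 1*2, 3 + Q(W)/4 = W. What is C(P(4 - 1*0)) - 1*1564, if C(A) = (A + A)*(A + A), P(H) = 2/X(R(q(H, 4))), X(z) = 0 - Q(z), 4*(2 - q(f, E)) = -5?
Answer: -76620/49 ≈ -1563.7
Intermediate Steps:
q(f, E) = 13/4 (q(f, E) = 2 - ¼*(-5) = 2 + 5/4 = 13/4)
Q(W) = -12 + 4*W
R(I) = -2 + I (R(I) = I - 2 = -2 + I)
X(z) = 12 - 4*z (X(z) = 0 - (-12 + 4*z) = 0 + (12 - 4*z) = 12 - 4*z)
P(H) = 2/7 (P(H) = 2/(12 - 4*(-2 + 13/4)) = 2/(12 - 4*5/4) = 2/(12 - 5) = 2/7)
C(A) = 4*A² (C(A) = (2*A)*(2*A) = 4*A²)
C(P(4 - 1*0)) - 1*1564 = 4*(2/7)² - 1*1564 = 4*(4/49) - 1564 = 16/49 - 1564 = -76620/49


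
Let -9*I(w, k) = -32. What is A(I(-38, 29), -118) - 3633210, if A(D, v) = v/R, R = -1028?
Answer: -1867469881/514 ≈ -3.6332e+6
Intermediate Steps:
I(w, k) = 32/9 (I(w, k) = -1/9*(-32) = 32/9)
A(D, v) = -v/1028 (A(D, v) = v/(-1028) = v*(-1/1028) = -v/1028)
A(I(-38, 29), -118) - 3633210 = -1/1028*(-118) - 3633210 = 59/514 - 3633210 = -1867469881/514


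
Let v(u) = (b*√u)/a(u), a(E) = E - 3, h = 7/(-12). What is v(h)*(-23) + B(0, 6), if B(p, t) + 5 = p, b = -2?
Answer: -5 - 92*I*√21/43 ≈ -5.0 - 9.8046*I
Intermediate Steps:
B(p, t) = -5 + p
h = -7/12 (h = 7*(-1/12) = -7/12 ≈ -0.58333)
a(E) = -3 + E
v(u) = -2*√u/(-3 + u) (v(u) = (-2*√u)/(-3 + u) = -2*√u/(-3 + u))
v(h)*(-23) + B(0, 6) = -2*√(-7/12)/(-3 - 7/12)*(-23) + (-5 + 0) = -2*I*√21/6/(-43/12)*(-23) - 5 = -2*I*√21/6*(-12/43)*(-23) - 5 = (4*I*√21/43)*(-23) - 5 = -92*I*√21/43 - 5 = -5 - 92*I*√21/43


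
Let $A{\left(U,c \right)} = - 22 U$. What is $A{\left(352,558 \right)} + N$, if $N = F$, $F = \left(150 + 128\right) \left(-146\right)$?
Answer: $-48332$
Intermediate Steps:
$F = -40588$ ($F = 278 \left(-146\right) = -40588$)
$N = -40588$
$A{\left(352,558 \right)} + N = \left(-22\right) 352 - 40588 = -7744 - 40588 = -48332$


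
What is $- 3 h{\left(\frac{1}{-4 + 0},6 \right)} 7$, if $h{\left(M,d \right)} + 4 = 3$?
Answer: $21$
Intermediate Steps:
$h{\left(M,d \right)} = -1$ ($h{\left(M,d \right)} = -4 + 3 = -1$)
$- 3 h{\left(\frac{1}{-4 + 0},6 \right)} 7 = \left(-3\right) \left(-1\right) 7 = 3 \cdot 7 = 21$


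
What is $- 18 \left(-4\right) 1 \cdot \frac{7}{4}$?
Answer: $126$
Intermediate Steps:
$- 18 \left(-4\right) 1 \cdot \frac{7}{4} = - 18 \left(- 4 \cdot 7 \cdot \frac{1}{4}\right) = - 18 \left(\left(-4\right) \frac{7}{4}\right) = \left(-18\right) \left(-7\right) = 126$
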